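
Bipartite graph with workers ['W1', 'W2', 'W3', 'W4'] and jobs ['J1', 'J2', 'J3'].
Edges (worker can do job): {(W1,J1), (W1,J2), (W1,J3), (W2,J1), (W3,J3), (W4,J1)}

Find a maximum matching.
Matching: {(W1,J2), (W3,J3), (W4,J1)}

Maximum matching (size 3):
  W1 → J2
  W3 → J3
  W4 → J1

Each worker is assigned to at most one job, and each job to at most one worker.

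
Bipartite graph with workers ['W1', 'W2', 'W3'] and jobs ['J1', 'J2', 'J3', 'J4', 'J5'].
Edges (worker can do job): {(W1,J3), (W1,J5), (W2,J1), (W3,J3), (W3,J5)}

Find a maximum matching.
Matching: {(W1,J5), (W2,J1), (W3,J3)}

Maximum matching (size 3):
  W1 → J5
  W2 → J1
  W3 → J3

Each worker is assigned to at most one job, and each job to at most one worker.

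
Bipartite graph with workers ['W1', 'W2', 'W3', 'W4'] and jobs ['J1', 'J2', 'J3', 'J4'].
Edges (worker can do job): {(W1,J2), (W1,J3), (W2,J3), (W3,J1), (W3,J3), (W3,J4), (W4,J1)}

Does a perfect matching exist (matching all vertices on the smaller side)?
Yes, perfect matching exists (size 4)

Perfect matching: {(W1,J2), (W2,J3), (W3,J4), (W4,J1)}
All 4 vertices on the smaller side are matched.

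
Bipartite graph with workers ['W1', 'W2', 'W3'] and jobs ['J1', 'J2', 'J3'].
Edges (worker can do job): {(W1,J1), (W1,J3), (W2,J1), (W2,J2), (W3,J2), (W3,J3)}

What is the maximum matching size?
Maximum matching size = 3

Maximum matching: {(W1,J1), (W2,J2), (W3,J3)}
Size: 3

This assigns 3 workers to 3 distinct jobs.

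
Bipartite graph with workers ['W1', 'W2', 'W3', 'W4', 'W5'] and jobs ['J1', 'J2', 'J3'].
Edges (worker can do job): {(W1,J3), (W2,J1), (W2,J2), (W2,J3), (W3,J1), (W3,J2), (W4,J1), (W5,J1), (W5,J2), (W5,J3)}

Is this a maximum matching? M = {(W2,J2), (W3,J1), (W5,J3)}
Yes, size 3 is maximum

Proposed matching has size 3.
Maximum matching size for this graph: 3.

This is a maximum matching.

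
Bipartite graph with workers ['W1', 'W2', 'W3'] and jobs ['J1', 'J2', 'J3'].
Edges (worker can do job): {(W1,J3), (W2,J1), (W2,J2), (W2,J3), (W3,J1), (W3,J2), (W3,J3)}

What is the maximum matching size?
Maximum matching size = 3

Maximum matching: {(W1,J3), (W2,J1), (W3,J2)}
Size: 3

This assigns 3 workers to 3 distinct jobs.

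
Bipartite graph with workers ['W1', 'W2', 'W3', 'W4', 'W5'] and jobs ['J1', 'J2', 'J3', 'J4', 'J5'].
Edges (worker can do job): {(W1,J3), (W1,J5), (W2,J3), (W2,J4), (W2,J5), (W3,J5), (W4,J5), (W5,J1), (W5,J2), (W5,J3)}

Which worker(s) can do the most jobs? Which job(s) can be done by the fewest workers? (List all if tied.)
Most versatile: W2, W5 (3 jobs); Least covered: J1, J2, J4 (1 workers)

Worker degrees (jobs they can do): W1:2, W2:3, W3:1, W4:1, W5:3
Job degrees (workers who can do it): J1:1, J2:1, J3:3, J4:1, J5:4

Maximum worker degree is 3, achieved by: W2, W5
Minimum job degree is 1, achieved by: J1, J2, J4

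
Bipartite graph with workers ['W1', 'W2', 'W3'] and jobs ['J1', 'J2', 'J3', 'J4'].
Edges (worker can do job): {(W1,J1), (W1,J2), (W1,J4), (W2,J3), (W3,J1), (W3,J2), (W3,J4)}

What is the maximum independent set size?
Maximum independent set = 4

By König's theorem:
- Min vertex cover = Max matching = 3
- Max independent set = Total vertices - Min vertex cover
- Max independent set = 7 - 3 = 4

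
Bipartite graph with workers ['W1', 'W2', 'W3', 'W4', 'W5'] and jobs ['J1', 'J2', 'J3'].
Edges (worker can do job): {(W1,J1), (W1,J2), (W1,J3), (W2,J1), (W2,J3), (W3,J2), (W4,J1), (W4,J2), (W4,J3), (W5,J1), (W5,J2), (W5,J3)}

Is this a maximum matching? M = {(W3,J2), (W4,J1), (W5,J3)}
Yes, size 3 is maximum

Proposed matching has size 3.
Maximum matching size for this graph: 3.

This is a maximum matching.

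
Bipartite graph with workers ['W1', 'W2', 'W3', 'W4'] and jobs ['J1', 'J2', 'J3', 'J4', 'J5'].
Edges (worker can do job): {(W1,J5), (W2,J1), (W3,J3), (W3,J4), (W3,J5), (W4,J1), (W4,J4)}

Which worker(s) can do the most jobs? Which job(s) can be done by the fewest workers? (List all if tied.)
Most versatile: W3 (3 jobs); Least covered: J2 (0 workers)

Worker degrees (jobs they can do): W1:1, W2:1, W3:3, W4:2
Job degrees (workers who can do it): J1:2, J2:0, J3:1, J4:2, J5:2

Maximum worker degree is 3, achieved by: W3
Minimum job degree is 0, achieved by: J2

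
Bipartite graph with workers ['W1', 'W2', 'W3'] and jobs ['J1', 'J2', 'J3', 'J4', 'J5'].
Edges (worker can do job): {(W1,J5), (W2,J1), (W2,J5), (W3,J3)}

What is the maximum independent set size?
Maximum independent set = 5

By König's theorem:
- Min vertex cover = Max matching = 3
- Max independent set = Total vertices - Min vertex cover
- Max independent set = 8 - 3 = 5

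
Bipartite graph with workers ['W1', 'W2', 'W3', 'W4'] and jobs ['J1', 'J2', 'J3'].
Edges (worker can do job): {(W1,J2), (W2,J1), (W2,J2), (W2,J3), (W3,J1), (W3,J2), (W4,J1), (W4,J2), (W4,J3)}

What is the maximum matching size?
Maximum matching size = 3

Maximum matching: {(W2,J3), (W3,J1), (W4,J2)}
Size: 3

This assigns 3 workers to 3 distinct jobs.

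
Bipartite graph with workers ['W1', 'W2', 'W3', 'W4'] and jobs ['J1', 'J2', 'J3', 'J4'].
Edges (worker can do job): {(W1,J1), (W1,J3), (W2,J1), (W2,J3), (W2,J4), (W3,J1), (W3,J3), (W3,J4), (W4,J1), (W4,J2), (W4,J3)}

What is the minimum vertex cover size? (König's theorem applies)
Minimum vertex cover size = 4

By König's theorem: in bipartite graphs,
min vertex cover = max matching = 4

Maximum matching has size 4, so minimum vertex cover also has size 4.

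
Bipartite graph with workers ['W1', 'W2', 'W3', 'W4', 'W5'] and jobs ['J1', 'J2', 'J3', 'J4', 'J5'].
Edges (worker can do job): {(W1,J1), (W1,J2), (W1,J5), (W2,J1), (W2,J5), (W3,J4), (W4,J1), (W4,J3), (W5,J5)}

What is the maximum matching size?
Maximum matching size = 5

Maximum matching: {(W1,J2), (W2,J1), (W3,J4), (W4,J3), (W5,J5)}
Size: 5

This assigns 5 workers to 5 distinct jobs.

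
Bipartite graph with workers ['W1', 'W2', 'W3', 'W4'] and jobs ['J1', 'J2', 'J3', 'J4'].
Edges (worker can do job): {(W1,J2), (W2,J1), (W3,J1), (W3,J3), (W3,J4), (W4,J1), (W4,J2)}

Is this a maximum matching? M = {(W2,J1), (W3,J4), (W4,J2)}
Yes, size 3 is maximum

Proposed matching has size 3.
Maximum matching size for this graph: 3.

This is a maximum matching.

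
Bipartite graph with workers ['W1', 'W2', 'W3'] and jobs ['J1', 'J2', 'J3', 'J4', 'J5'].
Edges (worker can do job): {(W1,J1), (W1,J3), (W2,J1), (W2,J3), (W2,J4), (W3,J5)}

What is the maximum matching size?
Maximum matching size = 3

Maximum matching: {(W1,J3), (W2,J1), (W3,J5)}
Size: 3

This assigns 3 workers to 3 distinct jobs.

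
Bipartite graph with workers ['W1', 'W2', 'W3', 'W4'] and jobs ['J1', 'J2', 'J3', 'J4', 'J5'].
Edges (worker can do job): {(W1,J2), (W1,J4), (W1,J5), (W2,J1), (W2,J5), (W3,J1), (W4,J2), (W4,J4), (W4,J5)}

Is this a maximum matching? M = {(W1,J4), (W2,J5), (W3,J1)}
No, size 3 is not maximum

Proposed matching has size 3.
Maximum matching size for this graph: 4.

This is NOT maximum - can be improved to size 4.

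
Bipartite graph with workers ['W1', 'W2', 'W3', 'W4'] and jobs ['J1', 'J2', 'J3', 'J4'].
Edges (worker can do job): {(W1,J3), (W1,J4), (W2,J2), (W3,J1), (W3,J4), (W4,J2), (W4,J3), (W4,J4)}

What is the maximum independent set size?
Maximum independent set = 4

By König's theorem:
- Min vertex cover = Max matching = 4
- Max independent set = Total vertices - Min vertex cover
- Max independent set = 8 - 4 = 4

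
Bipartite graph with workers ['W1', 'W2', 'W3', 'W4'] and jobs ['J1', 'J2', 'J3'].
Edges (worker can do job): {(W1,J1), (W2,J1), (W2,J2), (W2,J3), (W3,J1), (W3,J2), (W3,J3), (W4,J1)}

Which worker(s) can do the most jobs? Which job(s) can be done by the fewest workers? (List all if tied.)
Most versatile: W2, W3 (3 jobs); Least covered: J2, J3 (2 workers)

Worker degrees (jobs they can do): W1:1, W2:3, W3:3, W4:1
Job degrees (workers who can do it): J1:4, J2:2, J3:2

Maximum worker degree is 3, achieved by: W2, W3
Minimum job degree is 2, achieved by: J2, J3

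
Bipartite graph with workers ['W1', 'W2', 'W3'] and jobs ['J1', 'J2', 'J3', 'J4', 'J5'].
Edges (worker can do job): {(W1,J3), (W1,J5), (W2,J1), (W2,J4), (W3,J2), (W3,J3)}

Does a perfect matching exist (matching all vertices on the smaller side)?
Yes, perfect matching exists (size 3)

Perfect matching: {(W1,J5), (W2,J4), (W3,J3)}
All 3 vertices on the smaller side are matched.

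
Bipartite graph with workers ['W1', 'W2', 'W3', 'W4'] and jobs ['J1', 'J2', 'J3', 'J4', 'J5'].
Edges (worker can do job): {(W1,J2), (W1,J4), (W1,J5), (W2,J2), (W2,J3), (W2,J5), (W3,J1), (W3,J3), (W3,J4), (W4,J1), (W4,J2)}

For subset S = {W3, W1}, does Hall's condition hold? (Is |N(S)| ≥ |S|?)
Yes: |N(S)| = 5, |S| = 2

Subset S = {W3, W1}
Neighbors N(S) = {J1, J2, J3, J4, J5}

|N(S)| = 5, |S| = 2
Hall's condition: |N(S)| ≥ |S| is satisfied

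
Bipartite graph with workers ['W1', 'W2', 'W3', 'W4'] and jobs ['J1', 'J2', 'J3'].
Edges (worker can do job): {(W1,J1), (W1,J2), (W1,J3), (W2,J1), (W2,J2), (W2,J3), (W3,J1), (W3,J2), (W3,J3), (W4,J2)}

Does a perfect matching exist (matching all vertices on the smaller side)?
Yes, perfect matching exists (size 3)

Perfect matching: {(W1,J3), (W3,J1), (W4,J2)}
All 3 vertices on the smaller side are matched.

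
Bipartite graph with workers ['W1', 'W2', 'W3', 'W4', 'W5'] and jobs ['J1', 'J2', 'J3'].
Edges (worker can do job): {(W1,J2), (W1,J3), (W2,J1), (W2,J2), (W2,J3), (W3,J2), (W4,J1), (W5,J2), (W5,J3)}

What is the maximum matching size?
Maximum matching size = 3

Maximum matching: {(W3,J2), (W4,J1), (W5,J3)}
Size: 3

This assigns 3 workers to 3 distinct jobs.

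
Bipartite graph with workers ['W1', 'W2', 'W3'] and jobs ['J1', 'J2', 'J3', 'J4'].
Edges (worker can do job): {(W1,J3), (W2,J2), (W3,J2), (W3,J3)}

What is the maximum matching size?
Maximum matching size = 2

Maximum matching: {(W1,J3), (W3,J2)}
Size: 2

This assigns 2 workers to 2 distinct jobs.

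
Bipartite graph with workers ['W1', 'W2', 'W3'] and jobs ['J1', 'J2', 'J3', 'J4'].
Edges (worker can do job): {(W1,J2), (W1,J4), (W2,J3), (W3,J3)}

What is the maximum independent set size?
Maximum independent set = 5

By König's theorem:
- Min vertex cover = Max matching = 2
- Max independent set = Total vertices - Min vertex cover
- Max independent set = 7 - 2 = 5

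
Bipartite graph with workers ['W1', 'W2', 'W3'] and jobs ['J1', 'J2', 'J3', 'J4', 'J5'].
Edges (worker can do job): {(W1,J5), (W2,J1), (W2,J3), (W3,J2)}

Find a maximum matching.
Matching: {(W1,J5), (W2,J1), (W3,J2)}

Maximum matching (size 3):
  W1 → J5
  W2 → J1
  W3 → J2

Each worker is assigned to at most one job, and each job to at most one worker.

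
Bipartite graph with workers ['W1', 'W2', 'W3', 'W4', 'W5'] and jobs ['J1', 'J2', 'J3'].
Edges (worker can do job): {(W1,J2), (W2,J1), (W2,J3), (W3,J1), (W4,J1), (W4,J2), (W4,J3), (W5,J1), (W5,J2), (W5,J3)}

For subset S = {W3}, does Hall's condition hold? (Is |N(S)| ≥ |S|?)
Yes: |N(S)| = 1, |S| = 1

Subset S = {W3}
Neighbors N(S) = {J1}

|N(S)| = 1, |S| = 1
Hall's condition: |N(S)| ≥ |S| is satisfied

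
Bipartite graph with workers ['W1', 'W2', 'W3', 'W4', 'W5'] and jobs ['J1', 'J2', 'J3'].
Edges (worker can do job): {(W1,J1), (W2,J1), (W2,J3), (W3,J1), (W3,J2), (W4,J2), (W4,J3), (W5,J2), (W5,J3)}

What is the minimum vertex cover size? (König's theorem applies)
Minimum vertex cover size = 3

By König's theorem: in bipartite graphs,
min vertex cover = max matching = 3

Maximum matching has size 3, so minimum vertex cover also has size 3.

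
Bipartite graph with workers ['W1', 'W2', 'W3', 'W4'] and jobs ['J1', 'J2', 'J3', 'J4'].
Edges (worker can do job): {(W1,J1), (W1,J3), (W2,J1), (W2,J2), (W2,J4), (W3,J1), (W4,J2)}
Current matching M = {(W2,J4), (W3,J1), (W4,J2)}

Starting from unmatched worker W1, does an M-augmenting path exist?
Yes: W1 → J3

An M-augmenting path alternates non-matching / matching edges, starting and ending at unmatched vertices.
Path: W1 → J3
(J3 is unmatched in M, so the path is augmenting.)
Flipping edges along this path would increase |M| from 3 to 4.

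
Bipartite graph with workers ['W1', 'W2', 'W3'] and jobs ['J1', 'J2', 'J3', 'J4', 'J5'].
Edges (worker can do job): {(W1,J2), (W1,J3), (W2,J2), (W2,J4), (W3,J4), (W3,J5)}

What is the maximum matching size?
Maximum matching size = 3

Maximum matching: {(W1,J3), (W2,J2), (W3,J4)}
Size: 3

This assigns 3 workers to 3 distinct jobs.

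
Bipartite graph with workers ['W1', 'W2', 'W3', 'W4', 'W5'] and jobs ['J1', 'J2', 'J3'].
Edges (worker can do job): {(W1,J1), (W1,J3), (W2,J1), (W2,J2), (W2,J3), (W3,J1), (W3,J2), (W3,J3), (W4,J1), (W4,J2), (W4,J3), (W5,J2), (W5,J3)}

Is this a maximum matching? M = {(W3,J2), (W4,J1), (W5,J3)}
Yes, size 3 is maximum

Proposed matching has size 3.
Maximum matching size for this graph: 3.

This is a maximum matching.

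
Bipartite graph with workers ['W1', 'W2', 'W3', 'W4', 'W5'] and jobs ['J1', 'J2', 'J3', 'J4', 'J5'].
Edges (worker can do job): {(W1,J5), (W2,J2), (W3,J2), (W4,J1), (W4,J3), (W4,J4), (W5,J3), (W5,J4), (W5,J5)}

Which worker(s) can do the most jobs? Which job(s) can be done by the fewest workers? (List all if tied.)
Most versatile: W4, W5 (3 jobs); Least covered: J1 (1 workers)

Worker degrees (jobs they can do): W1:1, W2:1, W3:1, W4:3, W5:3
Job degrees (workers who can do it): J1:1, J2:2, J3:2, J4:2, J5:2

Maximum worker degree is 3, achieved by: W4, W5
Minimum job degree is 1, achieved by: J1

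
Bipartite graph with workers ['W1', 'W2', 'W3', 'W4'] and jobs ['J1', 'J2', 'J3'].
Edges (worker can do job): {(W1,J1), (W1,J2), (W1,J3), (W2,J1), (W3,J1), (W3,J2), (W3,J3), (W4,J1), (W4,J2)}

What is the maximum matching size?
Maximum matching size = 3

Maximum matching: {(W1,J3), (W3,J2), (W4,J1)}
Size: 3

This assigns 3 workers to 3 distinct jobs.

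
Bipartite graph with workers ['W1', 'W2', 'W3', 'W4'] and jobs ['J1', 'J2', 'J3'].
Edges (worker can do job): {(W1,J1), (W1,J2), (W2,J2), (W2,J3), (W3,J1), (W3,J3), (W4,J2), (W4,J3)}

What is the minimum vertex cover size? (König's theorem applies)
Minimum vertex cover size = 3

By König's theorem: in bipartite graphs,
min vertex cover = max matching = 3

Maximum matching has size 3, so minimum vertex cover also has size 3.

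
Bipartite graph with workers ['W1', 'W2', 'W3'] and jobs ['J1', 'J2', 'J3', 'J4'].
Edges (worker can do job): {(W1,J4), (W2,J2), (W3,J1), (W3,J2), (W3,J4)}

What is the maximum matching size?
Maximum matching size = 3

Maximum matching: {(W1,J4), (W2,J2), (W3,J1)}
Size: 3

This assigns 3 workers to 3 distinct jobs.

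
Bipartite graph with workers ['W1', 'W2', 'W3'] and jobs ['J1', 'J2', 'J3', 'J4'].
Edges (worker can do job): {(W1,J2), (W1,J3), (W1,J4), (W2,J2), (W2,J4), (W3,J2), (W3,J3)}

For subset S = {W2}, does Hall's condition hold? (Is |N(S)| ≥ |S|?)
Yes: |N(S)| = 2, |S| = 1

Subset S = {W2}
Neighbors N(S) = {J2, J4}

|N(S)| = 2, |S| = 1
Hall's condition: |N(S)| ≥ |S| is satisfied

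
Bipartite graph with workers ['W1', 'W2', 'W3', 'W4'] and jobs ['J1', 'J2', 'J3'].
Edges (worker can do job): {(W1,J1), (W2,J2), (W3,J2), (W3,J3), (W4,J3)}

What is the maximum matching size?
Maximum matching size = 3

Maximum matching: {(W1,J1), (W3,J2), (W4,J3)}
Size: 3

This assigns 3 workers to 3 distinct jobs.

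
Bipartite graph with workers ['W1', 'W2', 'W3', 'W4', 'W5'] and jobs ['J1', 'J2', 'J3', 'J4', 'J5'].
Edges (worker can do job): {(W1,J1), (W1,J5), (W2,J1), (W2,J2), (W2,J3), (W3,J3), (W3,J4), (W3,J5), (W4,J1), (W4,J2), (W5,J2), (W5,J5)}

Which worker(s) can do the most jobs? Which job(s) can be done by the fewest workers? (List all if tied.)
Most versatile: W2, W3 (3 jobs); Least covered: J4 (1 workers)

Worker degrees (jobs they can do): W1:2, W2:3, W3:3, W4:2, W5:2
Job degrees (workers who can do it): J1:3, J2:3, J3:2, J4:1, J5:3

Maximum worker degree is 3, achieved by: W2, W3
Minimum job degree is 1, achieved by: J4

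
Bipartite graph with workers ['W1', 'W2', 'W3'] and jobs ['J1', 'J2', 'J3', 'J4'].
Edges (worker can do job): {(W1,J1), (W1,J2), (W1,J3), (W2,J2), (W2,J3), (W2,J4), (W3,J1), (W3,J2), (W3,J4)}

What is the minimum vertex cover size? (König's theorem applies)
Minimum vertex cover size = 3

By König's theorem: in bipartite graphs,
min vertex cover = max matching = 3

Maximum matching has size 3, so minimum vertex cover also has size 3.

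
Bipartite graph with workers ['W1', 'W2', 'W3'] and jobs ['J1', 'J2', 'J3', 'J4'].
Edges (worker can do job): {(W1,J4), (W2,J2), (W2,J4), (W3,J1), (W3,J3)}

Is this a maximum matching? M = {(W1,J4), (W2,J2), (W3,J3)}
Yes, size 3 is maximum

Proposed matching has size 3.
Maximum matching size for this graph: 3.

This is a maximum matching.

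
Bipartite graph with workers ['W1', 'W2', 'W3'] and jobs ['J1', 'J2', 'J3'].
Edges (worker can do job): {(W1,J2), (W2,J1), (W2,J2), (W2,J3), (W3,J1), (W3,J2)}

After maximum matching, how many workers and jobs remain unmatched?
Unmatched: 0 workers, 0 jobs

Maximum matching size: 3
Workers: 3 total, 3 matched, 0 unmatched
Jobs: 3 total, 3 matched, 0 unmatched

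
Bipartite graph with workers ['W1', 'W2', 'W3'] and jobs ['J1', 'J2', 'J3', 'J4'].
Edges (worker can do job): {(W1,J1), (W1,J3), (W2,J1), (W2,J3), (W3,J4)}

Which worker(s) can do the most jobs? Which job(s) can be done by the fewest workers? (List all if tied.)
Most versatile: W1, W2 (2 jobs); Least covered: J2 (0 workers)

Worker degrees (jobs they can do): W1:2, W2:2, W3:1
Job degrees (workers who can do it): J1:2, J2:0, J3:2, J4:1

Maximum worker degree is 2, achieved by: W1, W2
Minimum job degree is 0, achieved by: J2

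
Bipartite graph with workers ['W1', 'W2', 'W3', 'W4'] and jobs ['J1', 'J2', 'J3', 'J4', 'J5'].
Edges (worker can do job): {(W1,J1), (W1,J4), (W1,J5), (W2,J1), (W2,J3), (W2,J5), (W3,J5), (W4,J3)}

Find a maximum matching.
Matching: {(W1,J4), (W2,J1), (W3,J5), (W4,J3)}

Maximum matching (size 4):
  W1 → J4
  W2 → J1
  W3 → J5
  W4 → J3

Each worker is assigned to at most one job, and each job to at most one worker.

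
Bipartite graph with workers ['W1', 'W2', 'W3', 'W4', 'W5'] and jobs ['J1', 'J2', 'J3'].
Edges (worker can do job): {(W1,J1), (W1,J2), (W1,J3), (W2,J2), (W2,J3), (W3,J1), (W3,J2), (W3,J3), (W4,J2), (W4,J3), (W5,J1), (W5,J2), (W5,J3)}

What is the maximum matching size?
Maximum matching size = 3

Maximum matching: {(W1,J1), (W3,J2), (W5,J3)}
Size: 3

This assigns 3 workers to 3 distinct jobs.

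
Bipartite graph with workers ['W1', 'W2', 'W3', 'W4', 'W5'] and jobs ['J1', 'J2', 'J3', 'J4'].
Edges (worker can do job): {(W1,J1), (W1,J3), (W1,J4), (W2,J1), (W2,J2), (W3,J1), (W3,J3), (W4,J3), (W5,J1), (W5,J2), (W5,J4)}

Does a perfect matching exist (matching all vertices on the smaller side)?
Yes, perfect matching exists (size 4)

Perfect matching: {(W1,J4), (W3,J1), (W4,J3), (W5,J2)}
All 4 vertices on the smaller side are matched.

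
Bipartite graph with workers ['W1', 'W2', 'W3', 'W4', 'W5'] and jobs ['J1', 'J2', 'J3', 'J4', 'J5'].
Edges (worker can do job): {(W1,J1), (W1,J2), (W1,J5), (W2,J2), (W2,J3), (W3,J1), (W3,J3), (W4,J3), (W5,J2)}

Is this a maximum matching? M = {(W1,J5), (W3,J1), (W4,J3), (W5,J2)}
Yes, size 4 is maximum

Proposed matching has size 4.
Maximum matching size for this graph: 4.

This is a maximum matching.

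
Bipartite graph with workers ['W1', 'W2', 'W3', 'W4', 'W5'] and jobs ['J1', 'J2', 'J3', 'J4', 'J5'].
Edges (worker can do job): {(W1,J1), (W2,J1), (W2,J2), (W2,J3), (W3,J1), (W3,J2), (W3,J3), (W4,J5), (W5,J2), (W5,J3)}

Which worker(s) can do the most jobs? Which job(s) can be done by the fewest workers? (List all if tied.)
Most versatile: W2, W3 (3 jobs); Least covered: J4 (0 workers)

Worker degrees (jobs they can do): W1:1, W2:3, W3:3, W4:1, W5:2
Job degrees (workers who can do it): J1:3, J2:3, J3:3, J4:0, J5:1

Maximum worker degree is 3, achieved by: W2, W3
Minimum job degree is 0, achieved by: J4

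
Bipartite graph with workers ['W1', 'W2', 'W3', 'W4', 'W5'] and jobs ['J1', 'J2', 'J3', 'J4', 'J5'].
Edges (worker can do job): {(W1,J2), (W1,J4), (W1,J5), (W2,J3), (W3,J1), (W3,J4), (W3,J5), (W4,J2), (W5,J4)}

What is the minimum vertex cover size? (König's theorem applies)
Minimum vertex cover size = 5

By König's theorem: in bipartite graphs,
min vertex cover = max matching = 5

Maximum matching has size 5, so minimum vertex cover also has size 5.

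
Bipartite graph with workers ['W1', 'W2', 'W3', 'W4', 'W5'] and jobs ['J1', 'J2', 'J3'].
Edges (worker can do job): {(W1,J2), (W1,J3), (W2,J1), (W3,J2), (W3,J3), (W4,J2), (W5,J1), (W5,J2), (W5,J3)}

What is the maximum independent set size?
Maximum independent set = 5

By König's theorem:
- Min vertex cover = Max matching = 3
- Max independent set = Total vertices - Min vertex cover
- Max independent set = 8 - 3 = 5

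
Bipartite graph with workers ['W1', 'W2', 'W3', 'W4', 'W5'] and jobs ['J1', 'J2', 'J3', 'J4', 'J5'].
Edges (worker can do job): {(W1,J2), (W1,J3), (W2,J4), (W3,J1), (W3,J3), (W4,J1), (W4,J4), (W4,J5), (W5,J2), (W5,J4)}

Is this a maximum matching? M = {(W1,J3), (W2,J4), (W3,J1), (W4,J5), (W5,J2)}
Yes, size 5 is maximum

Proposed matching has size 5.
Maximum matching size for this graph: 5.

This is a maximum matching.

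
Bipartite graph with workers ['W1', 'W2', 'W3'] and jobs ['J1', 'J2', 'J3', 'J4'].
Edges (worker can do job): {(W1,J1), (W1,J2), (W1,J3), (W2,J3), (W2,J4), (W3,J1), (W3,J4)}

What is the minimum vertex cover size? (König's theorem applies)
Minimum vertex cover size = 3

By König's theorem: in bipartite graphs,
min vertex cover = max matching = 3

Maximum matching has size 3, so minimum vertex cover also has size 3.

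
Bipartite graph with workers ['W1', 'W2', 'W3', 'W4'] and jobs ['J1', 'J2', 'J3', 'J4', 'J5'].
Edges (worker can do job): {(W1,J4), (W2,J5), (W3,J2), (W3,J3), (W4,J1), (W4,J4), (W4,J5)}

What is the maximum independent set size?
Maximum independent set = 5

By König's theorem:
- Min vertex cover = Max matching = 4
- Max independent set = Total vertices - Min vertex cover
- Max independent set = 9 - 4 = 5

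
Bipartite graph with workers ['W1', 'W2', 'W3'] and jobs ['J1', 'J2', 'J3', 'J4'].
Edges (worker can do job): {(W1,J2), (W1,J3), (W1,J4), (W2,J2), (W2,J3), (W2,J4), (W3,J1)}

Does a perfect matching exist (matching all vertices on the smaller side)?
Yes, perfect matching exists (size 3)

Perfect matching: {(W1,J4), (W2,J2), (W3,J1)}
All 3 vertices on the smaller side are matched.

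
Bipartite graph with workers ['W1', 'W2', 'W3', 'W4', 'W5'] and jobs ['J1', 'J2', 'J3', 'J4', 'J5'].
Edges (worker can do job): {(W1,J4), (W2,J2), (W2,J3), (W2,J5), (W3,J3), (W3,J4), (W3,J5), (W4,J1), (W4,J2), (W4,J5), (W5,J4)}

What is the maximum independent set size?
Maximum independent set = 6

By König's theorem:
- Min vertex cover = Max matching = 4
- Max independent set = Total vertices - Min vertex cover
- Max independent set = 10 - 4 = 6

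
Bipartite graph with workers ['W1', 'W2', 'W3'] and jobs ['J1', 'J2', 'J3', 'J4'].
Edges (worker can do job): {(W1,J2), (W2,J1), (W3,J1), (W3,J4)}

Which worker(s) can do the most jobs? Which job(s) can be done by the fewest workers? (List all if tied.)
Most versatile: W3 (2 jobs); Least covered: J3 (0 workers)

Worker degrees (jobs they can do): W1:1, W2:1, W3:2
Job degrees (workers who can do it): J1:2, J2:1, J3:0, J4:1

Maximum worker degree is 2, achieved by: W3
Minimum job degree is 0, achieved by: J3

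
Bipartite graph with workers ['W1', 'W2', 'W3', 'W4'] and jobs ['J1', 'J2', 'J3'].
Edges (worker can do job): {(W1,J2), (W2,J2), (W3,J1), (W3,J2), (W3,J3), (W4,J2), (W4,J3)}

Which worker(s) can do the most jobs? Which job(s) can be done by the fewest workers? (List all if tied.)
Most versatile: W3 (3 jobs); Least covered: J1 (1 workers)

Worker degrees (jobs they can do): W1:1, W2:1, W3:3, W4:2
Job degrees (workers who can do it): J1:1, J2:4, J3:2

Maximum worker degree is 3, achieved by: W3
Minimum job degree is 1, achieved by: J1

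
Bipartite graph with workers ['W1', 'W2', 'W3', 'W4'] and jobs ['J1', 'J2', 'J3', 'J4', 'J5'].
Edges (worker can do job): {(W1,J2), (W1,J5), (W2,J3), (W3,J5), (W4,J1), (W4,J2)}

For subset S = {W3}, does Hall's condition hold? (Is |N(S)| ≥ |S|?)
Yes: |N(S)| = 1, |S| = 1

Subset S = {W3}
Neighbors N(S) = {J5}

|N(S)| = 1, |S| = 1
Hall's condition: |N(S)| ≥ |S| is satisfied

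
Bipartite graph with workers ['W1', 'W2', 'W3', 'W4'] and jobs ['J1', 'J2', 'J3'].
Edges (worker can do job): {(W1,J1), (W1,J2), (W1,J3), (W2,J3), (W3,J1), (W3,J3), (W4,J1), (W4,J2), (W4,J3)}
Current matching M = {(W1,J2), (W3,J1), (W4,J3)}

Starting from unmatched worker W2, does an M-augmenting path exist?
No augmenting path from W2

Alternating search from W2 reaches jobs: {J1, J2, J3}.
Every reachable job is already matched in M, and following those matched edges back to workers exposes no further unvisited jobs.
No M-augmenting path from W2 exists.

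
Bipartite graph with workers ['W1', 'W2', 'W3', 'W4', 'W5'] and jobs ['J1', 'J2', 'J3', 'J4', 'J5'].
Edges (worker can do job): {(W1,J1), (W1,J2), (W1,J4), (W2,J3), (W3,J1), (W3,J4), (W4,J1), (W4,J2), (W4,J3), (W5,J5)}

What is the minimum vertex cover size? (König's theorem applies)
Minimum vertex cover size = 5

By König's theorem: in bipartite graphs,
min vertex cover = max matching = 5

Maximum matching has size 5, so minimum vertex cover also has size 5.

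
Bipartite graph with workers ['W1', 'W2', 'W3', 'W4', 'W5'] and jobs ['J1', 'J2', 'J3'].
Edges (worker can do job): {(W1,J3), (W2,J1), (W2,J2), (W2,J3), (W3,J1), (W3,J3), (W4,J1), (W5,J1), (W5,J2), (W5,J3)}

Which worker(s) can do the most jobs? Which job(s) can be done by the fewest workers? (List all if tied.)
Most versatile: W2, W5 (3 jobs); Least covered: J2 (2 workers)

Worker degrees (jobs they can do): W1:1, W2:3, W3:2, W4:1, W5:3
Job degrees (workers who can do it): J1:4, J2:2, J3:4

Maximum worker degree is 3, achieved by: W2, W5
Minimum job degree is 2, achieved by: J2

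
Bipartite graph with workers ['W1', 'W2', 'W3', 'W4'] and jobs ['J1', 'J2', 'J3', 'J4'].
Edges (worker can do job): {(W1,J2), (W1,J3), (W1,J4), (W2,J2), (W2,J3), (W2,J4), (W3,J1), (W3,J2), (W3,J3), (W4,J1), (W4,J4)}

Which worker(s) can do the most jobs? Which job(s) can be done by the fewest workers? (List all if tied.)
Most versatile: W1, W2, W3 (3 jobs); Least covered: J1 (2 workers)

Worker degrees (jobs they can do): W1:3, W2:3, W3:3, W4:2
Job degrees (workers who can do it): J1:2, J2:3, J3:3, J4:3

Maximum worker degree is 3, achieved by: W1, W2, W3
Minimum job degree is 2, achieved by: J1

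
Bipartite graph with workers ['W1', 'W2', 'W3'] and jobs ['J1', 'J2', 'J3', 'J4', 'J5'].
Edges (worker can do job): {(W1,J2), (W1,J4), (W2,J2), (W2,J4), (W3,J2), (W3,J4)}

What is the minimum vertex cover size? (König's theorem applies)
Minimum vertex cover size = 2

By König's theorem: in bipartite graphs,
min vertex cover = max matching = 2

Maximum matching has size 2, so minimum vertex cover also has size 2.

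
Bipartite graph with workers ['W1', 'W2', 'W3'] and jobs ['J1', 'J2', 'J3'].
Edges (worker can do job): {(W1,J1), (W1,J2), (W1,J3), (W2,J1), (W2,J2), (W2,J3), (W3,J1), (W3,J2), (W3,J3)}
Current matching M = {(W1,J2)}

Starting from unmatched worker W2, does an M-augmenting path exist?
Yes: W2 → J3

An M-augmenting path alternates non-matching / matching edges, starting and ending at unmatched vertices.
Path: W2 → J3
(J3 is unmatched in M, so the path is augmenting.)
Flipping edges along this path would increase |M| from 1 to 2.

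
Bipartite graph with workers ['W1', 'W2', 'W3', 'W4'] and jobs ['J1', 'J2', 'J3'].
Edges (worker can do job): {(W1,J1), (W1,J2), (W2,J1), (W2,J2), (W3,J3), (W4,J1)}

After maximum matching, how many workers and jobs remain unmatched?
Unmatched: 1 workers, 0 jobs

Maximum matching size: 3
Workers: 4 total, 3 matched, 1 unmatched
Jobs: 3 total, 3 matched, 0 unmatched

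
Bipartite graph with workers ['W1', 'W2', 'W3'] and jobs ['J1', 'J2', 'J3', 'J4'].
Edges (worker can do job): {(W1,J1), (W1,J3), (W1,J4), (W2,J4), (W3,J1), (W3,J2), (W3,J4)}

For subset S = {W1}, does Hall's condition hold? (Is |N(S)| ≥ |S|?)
Yes: |N(S)| = 3, |S| = 1

Subset S = {W1}
Neighbors N(S) = {J1, J3, J4}

|N(S)| = 3, |S| = 1
Hall's condition: |N(S)| ≥ |S| is satisfied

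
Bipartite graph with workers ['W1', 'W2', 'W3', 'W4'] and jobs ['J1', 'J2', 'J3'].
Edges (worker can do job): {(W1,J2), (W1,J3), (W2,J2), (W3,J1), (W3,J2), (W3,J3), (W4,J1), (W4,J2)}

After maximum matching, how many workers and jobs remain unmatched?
Unmatched: 1 workers, 0 jobs

Maximum matching size: 3
Workers: 4 total, 3 matched, 1 unmatched
Jobs: 3 total, 3 matched, 0 unmatched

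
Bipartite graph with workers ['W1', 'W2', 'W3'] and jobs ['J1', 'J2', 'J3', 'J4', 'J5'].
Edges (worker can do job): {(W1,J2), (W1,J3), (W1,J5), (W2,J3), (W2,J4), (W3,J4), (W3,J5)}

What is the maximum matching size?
Maximum matching size = 3

Maximum matching: {(W1,J5), (W2,J3), (W3,J4)}
Size: 3

This assigns 3 workers to 3 distinct jobs.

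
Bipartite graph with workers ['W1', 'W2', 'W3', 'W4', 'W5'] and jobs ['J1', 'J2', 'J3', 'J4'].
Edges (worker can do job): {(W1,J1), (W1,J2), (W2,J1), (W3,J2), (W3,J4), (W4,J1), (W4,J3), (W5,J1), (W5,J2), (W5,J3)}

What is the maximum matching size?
Maximum matching size = 4

Maximum matching: {(W1,J2), (W3,J4), (W4,J3), (W5,J1)}
Size: 4

This assigns 4 workers to 4 distinct jobs.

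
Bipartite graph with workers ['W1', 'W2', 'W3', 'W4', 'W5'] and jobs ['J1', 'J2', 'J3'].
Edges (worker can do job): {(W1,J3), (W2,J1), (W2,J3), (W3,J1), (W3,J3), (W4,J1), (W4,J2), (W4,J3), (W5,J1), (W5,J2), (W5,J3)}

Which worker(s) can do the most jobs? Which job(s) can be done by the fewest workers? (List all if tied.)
Most versatile: W4, W5 (3 jobs); Least covered: J2 (2 workers)

Worker degrees (jobs they can do): W1:1, W2:2, W3:2, W4:3, W5:3
Job degrees (workers who can do it): J1:4, J2:2, J3:5

Maximum worker degree is 3, achieved by: W4, W5
Minimum job degree is 2, achieved by: J2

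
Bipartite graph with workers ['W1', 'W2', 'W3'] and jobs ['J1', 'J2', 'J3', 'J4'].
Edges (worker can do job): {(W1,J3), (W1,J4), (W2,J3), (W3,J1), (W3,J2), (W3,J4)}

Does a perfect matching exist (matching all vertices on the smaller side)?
Yes, perfect matching exists (size 3)

Perfect matching: {(W1,J4), (W2,J3), (W3,J1)}
All 3 vertices on the smaller side are matched.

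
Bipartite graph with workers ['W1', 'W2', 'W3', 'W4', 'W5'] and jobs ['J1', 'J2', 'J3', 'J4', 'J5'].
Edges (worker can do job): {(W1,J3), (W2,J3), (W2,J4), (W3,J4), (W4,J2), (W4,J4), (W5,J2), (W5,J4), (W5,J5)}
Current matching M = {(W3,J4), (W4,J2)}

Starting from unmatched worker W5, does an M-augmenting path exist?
Yes: W5 → J5

An M-augmenting path alternates non-matching / matching edges, starting and ending at unmatched vertices.
Path: W5 → J5
(J5 is unmatched in M, so the path is augmenting.)
Flipping edges along this path would increase |M| from 2 to 3.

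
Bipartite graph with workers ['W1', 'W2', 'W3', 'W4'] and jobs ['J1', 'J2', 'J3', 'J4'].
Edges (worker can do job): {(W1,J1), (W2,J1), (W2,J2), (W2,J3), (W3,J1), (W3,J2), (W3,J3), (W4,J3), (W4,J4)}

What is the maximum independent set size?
Maximum independent set = 4

By König's theorem:
- Min vertex cover = Max matching = 4
- Max independent set = Total vertices - Min vertex cover
- Max independent set = 8 - 4 = 4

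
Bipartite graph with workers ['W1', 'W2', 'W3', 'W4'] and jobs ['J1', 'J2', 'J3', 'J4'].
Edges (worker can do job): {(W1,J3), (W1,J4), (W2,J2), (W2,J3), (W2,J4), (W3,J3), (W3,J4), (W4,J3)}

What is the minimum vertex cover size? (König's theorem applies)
Minimum vertex cover size = 3

By König's theorem: in bipartite graphs,
min vertex cover = max matching = 3

Maximum matching has size 3, so minimum vertex cover also has size 3.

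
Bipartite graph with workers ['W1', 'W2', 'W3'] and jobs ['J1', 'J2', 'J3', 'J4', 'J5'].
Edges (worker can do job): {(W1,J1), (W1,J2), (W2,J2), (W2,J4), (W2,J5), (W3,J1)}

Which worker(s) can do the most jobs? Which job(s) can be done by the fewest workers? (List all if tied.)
Most versatile: W2 (3 jobs); Least covered: J3 (0 workers)

Worker degrees (jobs they can do): W1:2, W2:3, W3:1
Job degrees (workers who can do it): J1:2, J2:2, J3:0, J4:1, J5:1

Maximum worker degree is 3, achieved by: W2
Minimum job degree is 0, achieved by: J3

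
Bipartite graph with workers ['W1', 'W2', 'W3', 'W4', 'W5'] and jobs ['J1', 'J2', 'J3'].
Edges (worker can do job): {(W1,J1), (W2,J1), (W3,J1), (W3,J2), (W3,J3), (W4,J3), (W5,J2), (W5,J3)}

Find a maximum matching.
Matching: {(W1,J1), (W3,J2), (W5,J3)}

Maximum matching (size 3):
  W1 → J1
  W3 → J2
  W5 → J3

Each worker is assigned to at most one job, and each job to at most one worker.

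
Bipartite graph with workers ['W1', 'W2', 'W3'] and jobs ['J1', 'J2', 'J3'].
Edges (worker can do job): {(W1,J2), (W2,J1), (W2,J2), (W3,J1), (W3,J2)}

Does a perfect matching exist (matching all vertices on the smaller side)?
No, maximum matching has size 2 < 3

Maximum matching has size 2, need 3 for perfect matching.
Unmatched workers: ['W1']
Unmatched jobs: ['J3']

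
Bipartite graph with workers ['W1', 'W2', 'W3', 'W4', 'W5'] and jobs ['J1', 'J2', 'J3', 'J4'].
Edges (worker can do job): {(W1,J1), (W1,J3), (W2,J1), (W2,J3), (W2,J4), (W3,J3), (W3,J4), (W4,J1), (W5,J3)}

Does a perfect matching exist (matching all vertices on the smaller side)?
No, maximum matching has size 3 < 4

Maximum matching has size 3, need 4 for perfect matching.
Unmatched workers: ['W1', 'W2']
Unmatched jobs: ['J2']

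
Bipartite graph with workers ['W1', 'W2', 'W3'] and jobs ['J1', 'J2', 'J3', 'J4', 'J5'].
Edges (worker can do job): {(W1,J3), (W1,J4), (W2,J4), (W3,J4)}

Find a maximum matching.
Matching: {(W1,J3), (W3,J4)}

Maximum matching (size 2):
  W1 → J3
  W3 → J4

Each worker is assigned to at most one job, and each job to at most one worker.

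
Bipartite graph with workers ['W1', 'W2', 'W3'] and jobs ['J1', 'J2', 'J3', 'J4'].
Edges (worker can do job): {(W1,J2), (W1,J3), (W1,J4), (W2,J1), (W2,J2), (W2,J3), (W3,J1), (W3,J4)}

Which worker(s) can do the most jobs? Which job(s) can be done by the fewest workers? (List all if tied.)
Most versatile: W1, W2 (3 jobs); Least covered: J1, J2, J3, J4 (2 workers)

Worker degrees (jobs they can do): W1:3, W2:3, W3:2
Job degrees (workers who can do it): J1:2, J2:2, J3:2, J4:2

Maximum worker degree is 3, achieved by: W1, W2
Minimum job degree is 2, achieved by: J1, J2, J3, J4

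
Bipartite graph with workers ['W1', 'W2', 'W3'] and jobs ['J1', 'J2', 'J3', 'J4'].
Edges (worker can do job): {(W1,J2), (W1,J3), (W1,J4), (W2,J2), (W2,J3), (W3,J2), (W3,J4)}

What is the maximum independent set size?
Maximum independent set = 4

By König's theorem:
- Min vertex cover = Max matching = 3
- Max independent set = Total vertices - Min vertex cover
- Max independent set = 7 - 3 = 4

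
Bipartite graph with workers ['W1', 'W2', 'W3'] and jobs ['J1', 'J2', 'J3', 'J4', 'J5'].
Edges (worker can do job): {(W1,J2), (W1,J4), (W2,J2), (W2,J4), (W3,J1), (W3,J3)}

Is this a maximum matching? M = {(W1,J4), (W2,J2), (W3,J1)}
Yes, size 3 is maximum

Proposed matching has size 3.
Maximum matching size for this graph: 3.

This is a maximum matching.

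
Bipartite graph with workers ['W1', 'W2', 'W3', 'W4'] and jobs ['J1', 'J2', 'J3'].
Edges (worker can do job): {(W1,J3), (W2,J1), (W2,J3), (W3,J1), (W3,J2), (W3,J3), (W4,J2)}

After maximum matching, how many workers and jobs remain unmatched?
Unmatched: 1 workers, 0 jobs

Maximum matching size: 3
Workers: 4 total, 3 matched, 1 unmatched
Jobs: 3 total, 3 matched, 0 unmatched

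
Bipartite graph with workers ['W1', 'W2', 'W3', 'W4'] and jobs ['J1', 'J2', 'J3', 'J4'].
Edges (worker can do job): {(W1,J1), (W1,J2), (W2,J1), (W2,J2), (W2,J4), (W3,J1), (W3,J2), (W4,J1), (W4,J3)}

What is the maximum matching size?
Maximum matching size = 4

Maximum matching: {(W1,J1), (W2,J4), (W3,J2), (W4,J3)}
Size: 4

This assigns 4 workers to 4 distinct jobs.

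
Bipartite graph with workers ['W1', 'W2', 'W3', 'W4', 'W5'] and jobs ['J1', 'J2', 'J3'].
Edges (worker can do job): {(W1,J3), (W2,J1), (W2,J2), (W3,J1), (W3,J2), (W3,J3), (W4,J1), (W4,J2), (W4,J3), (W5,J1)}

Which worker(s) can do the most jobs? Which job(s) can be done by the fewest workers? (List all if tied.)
Most versatile: W3, W4 (3 jobs); Least covered: J2, J3 (3 workers)

Worker degrees (jobs they can do): W1:1, W2:2, W3:3, W4:3, W5:1
Job degrees (workers who can do it): J1:4, J2:3, J3:3

Maximum worker degree is 3, achieved by: W3, W4
Minimum job degree is 3, achieved by: J2, J3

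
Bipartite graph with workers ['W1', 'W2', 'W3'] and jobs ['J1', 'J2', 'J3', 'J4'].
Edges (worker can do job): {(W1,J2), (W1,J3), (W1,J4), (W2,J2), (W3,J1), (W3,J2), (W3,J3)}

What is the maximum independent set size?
Maximum independent set = 4

By König's theorem:
- Min vertex cover = Max matching = 3
- Max independent set = Total vertices - Min vertex cover
- Max independent set = 7 - 3 = 4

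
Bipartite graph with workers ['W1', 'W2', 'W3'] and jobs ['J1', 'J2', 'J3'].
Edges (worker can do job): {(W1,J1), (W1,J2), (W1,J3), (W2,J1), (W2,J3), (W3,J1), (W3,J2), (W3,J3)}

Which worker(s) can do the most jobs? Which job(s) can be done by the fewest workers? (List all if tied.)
Most versatile: W1, W3 (3 jobs); Least covered: J2 (2 workers)

Worker degrees (jobs they can do): W1:3, W2:2, W3:3
Job degrees (workers who can do it): J1:3, J2:2, J3:3

Maximum worker degree is 3, achieved by: W1, W3
Minimum job degree is 2, achieved by: J2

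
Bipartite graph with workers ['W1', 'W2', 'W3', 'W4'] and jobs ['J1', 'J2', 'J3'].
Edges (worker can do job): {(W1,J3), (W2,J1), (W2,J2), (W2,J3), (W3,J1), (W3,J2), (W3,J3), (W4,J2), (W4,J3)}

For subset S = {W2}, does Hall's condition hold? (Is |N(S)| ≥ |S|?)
Yes: |N(S)| = 3, |S| = 1

Subset S = {W2}
Neighbors N(S) = {J1, J2, J3}

|N(S)| = 3, |S| = 1
Hall's condition: |N(S)| ≥ |S| is satisfied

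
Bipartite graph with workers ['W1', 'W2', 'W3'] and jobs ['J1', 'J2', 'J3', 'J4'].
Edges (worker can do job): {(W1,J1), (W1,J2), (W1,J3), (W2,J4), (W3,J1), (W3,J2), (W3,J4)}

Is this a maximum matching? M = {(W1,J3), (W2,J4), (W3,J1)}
Yes, size 3 is maximum

Proposed matching has size 3.
Maximum matching size for this graph: 3.

This is a maximum matching.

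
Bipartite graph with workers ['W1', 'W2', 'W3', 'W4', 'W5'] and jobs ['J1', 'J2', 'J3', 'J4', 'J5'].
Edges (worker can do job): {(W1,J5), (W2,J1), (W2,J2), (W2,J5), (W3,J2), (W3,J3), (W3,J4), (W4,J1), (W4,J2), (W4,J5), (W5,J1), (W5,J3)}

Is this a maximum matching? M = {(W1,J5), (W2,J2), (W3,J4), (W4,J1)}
No, size 4 is not maximum

Proposed matching has size 4.
Maximum matching size for this graph: 5.

This is NOT maximum - can be improved to size 5.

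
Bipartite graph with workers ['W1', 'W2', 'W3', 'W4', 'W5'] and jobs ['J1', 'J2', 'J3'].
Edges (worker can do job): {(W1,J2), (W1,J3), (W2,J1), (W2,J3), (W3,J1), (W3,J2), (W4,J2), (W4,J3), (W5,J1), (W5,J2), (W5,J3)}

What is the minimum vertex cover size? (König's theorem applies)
Minimum vertex cover size = 3

By König's theorem: in bipartite graphs,
min vertex cover = max matching = 3

Maximum matching has size 3, so minimum vertex cover also has size 3.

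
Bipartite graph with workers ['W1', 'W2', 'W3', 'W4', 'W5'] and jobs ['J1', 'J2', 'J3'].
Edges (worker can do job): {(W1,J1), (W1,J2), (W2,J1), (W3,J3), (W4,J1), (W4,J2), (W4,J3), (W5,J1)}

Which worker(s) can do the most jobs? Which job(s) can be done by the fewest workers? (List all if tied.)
Most versatile: W4 (3 jobs); Least covered: J2, J3 (2 workers)

Worker degrees (jobs they can do): W1:2, W2:1, W3:1, W4:3, W5:1
Job degrees (workers who can do it): J1:4, J2:2, J3:2

Maximum worker degree is 3, achieved by: W4
Minimum job degree is 2, achieved by: J2, J3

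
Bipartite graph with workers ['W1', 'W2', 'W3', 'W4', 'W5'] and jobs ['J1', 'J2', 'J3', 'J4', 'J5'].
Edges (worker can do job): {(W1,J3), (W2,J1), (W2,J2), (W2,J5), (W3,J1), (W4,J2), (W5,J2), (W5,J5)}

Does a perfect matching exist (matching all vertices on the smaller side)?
No, maximum matching has size 4 < 5

Maximum matching has size 4, need 5 for perfect matching.
Unmatched workers: ['W4']
Unmatched jobs: ['J4']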